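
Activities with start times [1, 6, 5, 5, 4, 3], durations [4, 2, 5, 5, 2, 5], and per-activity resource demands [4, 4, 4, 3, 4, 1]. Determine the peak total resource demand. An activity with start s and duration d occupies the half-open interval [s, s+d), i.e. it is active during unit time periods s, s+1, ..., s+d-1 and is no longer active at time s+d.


Each activity i is active on [start_i, start_i + duration_i).
Compute total resource usage per time slot:
  t=0: active resources = [], total = 0
  t=1: active resources = [4], total = 4
  t=2: active resources = [4], total = 4
  t=3: active resources = [4, 1], total = 5
  t=4: active resources = [4, 4, 1], total = 9
  t=5: active resources = [4, 3, 4, 1], total = 12
  t=6: active resources = [4, 4, 3, 1], total = 12
  t=7: active resources = [4, 4, 3, 1], total = 12
  t=8: active resources = [4, 3], total = 7
  t=9: active resources = [4, 3], total = 7
Peak resource demand = 12

12


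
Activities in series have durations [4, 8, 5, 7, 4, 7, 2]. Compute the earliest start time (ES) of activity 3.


Activity 3 starts after activities 1 through 2 complete.
Predecessor durations: [4, 8]
ES = 4 + 8 = 12

12


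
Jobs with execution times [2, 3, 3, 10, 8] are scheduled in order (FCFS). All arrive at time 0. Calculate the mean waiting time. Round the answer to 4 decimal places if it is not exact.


FCFS order (as given): [2, 3, 3, 10, 8]
Waiting times:
  Job 1: wait = 0
  Job 2: wait = 2
  Job 3: wait = 5
  Job 4: wait = 8
  Job 5: wait = 18
Sum of waiting times = 33
Average waiting time = 33/5 = 6.6

6.6


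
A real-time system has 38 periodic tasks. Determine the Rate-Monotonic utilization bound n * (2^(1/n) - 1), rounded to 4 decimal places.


Compute 2^(1/38) = 1.0184080933
Subtract 1: 1.0184080933 - 1 = 0.0184080933
Multiply by n: 38 * 0.0184080933 = 0.6995075454
Round to 4 dp: 0.6995

0.6995


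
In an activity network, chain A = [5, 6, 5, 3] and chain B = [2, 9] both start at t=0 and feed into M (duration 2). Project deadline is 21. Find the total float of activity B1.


Forward pass: ES(B1) = sum of predecessors on chain B = 0
EF = ES + duration = 0 + 2 = 2
Backward pass: LF(M) = deadline = 21; LS(M) = 21 - 2 = 19
LF(B1) = LS(M) - sum(successors on chain B) = 19 - 9 = 10
LS = LF - duration = 10 - 2 = 8
Total float = LS - ES = 8 - 0 = 8

8


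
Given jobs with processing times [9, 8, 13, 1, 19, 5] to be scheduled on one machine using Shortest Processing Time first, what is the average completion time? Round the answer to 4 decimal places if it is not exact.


Sort jobs by processing time (SPT order): [1, 5, 8, 9, 13, 19]
Compute completion times sequentially:
  Job 1: processing = 1, completes at 1
  Job 2: processing = 5, completes at 6
  Job 3: processing = 8, completes at 14
  Job 4: processing = 9, completes at 23
  Job 5: processing = 13, completes at 36
  Job 6: processing = 19, completes at 55
Sum of completion times = 135
Average completion time = 135/6 = 22.5

22.5


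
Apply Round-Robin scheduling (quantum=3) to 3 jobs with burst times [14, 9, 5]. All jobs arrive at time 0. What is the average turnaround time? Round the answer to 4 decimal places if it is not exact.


Time quantum = 3
Execution trace:
  J1 runs 3 units, time = 3
  J2 runs 3 units, time = 6
  J3 runs 3 units, time = 9
  J1 runs 3 units, time = 12
  J2 runs 3 units, time = 15
  J3 runs 2 units, time = 17
  J1 runs 3 units, time = 20
  J2 runs 3 units, time = 23
  J1 runs 3 units, time = 26
  J1 runs 2 units, time = 28
Finish times: [28, 23, 17]
Average turnaround = 68/3 = 22.6667

22.6667


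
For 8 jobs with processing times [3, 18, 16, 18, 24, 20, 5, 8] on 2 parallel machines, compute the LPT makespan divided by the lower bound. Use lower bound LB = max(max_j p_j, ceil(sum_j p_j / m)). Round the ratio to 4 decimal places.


LPT order: [24, 20, 18, 18, 16, 8, 5, 3]
Machine loads after assignment: [55, 57]
LPT makespan = 57
Lower bound = max(max_job, ceil(total/2)) = max(24, 56) = 56
Ratio = 57 / 56 = 1.0179

1.0179


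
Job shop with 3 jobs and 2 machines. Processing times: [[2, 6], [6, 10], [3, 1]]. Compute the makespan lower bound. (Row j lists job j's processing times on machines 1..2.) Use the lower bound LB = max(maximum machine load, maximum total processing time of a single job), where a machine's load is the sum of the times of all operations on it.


Machine loads:
  Machine 1: 2 + 6 + 3 = 11
  Machine 2: 6 + 10 + 1 = 17
Max machine load = 17
Job totals:
  Job 1: 8
  Job 2: 16
  Job 3: 4
Max job total = 16
Lower bound = max(17, 16) = 17

17


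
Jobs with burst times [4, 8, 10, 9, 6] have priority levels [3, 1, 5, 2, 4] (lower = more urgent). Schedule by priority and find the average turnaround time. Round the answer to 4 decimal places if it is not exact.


Sort by priority (ascending = highest first):
Order: [(1, 8), (2, 9), (3, 4), (4, 6), (5, 10)]
Completion times:
  Priority 1, burst=8, C=8
  Priority 2, burst=9, C=17
  Priority 3, burst=4, C=21
  Priority 4, burst=6, C=27
  Priority 5, burst=10, C=37
Average turnaround = 110/5 = 22.0

22.0


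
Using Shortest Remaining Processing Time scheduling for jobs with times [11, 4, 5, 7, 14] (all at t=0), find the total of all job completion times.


Since all jobs arrive at t=0, SRPT equals SPT ordering.
SPT order: [4, 5, 7, 11, 14]
Completion times:
  Job 1: p=4, C=4
  Job 2: p=5, C=9
  Job 3: p=7, C=16
  Job 4: p=11, C=27
  Job 5: p=14, C=41
Total completion time = 4 + 9 + 16 + 27 + 41 = 97

97


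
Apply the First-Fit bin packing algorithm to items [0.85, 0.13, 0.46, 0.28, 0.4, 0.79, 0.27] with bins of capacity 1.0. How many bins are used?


Place items sequentially using First-Fit:
  Item 0.85 -> new Bin 1
  Item 0.13 -> Bin 1 (now 0.98)
  Item 0.46 -> new Bin 2
  Item 0.28 -> Bin 2 (now 0.74)
  Item 0.4 -> new Bin 3
  Item 0.79 -> new Bin 4
  Item 0.27 -> Bin 3 (now 0.67)
Total bins used = 4

4


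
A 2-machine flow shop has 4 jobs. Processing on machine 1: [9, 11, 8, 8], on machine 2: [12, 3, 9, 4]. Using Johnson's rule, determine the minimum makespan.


Apply Johnson's rule:
  Group 1 (a <= b): [(3, 8, 9), (1, 9, 12)]
  Group 2 (a > b): [(4, 8, 4), (2, 11, 3)]
Optimal job order: [3, 1, 4, 2]
Schedule:
  Job 3: M1 done at 8, M2 done at 17
  Job 1: M1 done at 17, M2 done at 29
  Job 4: M1 done at 25, M2 done at 33
  Job 2: M1 done at 36, M2 done at 39
Makespan = 39

39


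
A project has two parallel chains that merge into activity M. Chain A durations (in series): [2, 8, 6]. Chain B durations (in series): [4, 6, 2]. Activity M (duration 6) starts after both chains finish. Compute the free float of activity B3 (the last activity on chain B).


ES(B3) = sum of predecessors on chain B = 10
EF(B3) = ES + duration = 10 + 2 = 12
Successor of B3 is M. ES(M) = max(sum(A), sum(B)) = max(16, 12) = 16
Free float = ES(successor) - EF(current) = 16 - 12 = 4

4


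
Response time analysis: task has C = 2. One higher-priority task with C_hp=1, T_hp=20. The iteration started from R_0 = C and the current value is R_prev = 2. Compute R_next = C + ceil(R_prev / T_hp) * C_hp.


R_next = C + ceil(R_prev / T_hp) * C_hp
ceil(2 / 20) = ceil(0.1) = 1
Interference = 1 * 1 = 1
R_next = 2 + 1 = 3

3


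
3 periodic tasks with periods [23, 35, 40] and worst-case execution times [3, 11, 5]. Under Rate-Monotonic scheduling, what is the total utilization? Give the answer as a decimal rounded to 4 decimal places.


Compute individual utilizations (exact fractions):
  Task 1: C/T = 3/23 (approx. 0.1304)
  Task 2: C/T = 11/35 (approx. 0.3143)
  Task 3: C/T = 5/40 = 1/8 (approx. 0.125)
Total utilization U = 3/23 + 11/35 + 1/8 = 3669/6440
Rounded to 4 decimal places: U = 0.5697
RM (Liu & Layland) bound for 3 tasks = 0.779763; compare with U = 3669/6440 (approx. 0.569720)
U <= bound, so schedulable by RM sufficient condition.

0.5697


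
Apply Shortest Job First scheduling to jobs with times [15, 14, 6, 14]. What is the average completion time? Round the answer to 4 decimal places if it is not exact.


SJF order (ascending): [6, 14, 14, 15]
Completion times:
  Job 1: burst=6, C=6
  Job 2: burst=14, C=20
  Job 3: burst=14, C=34
  Job 4: burst=15, C=49
Average completion = 109/4 = 27.25

27.25


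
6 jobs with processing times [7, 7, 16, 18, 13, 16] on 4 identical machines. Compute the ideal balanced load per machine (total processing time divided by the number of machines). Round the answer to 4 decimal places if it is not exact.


Total processing time = 7 + 7 + 16 + 18 + 13 + 16 = 77
Number of machines = 4
Ideal balanced load = 77 / 4 = 19.25

19.25


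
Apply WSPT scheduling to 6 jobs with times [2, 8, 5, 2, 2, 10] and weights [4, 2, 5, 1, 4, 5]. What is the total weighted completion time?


Compute p/w ratios and sort ascending (WSPT): [(2, 4), (2, 4), (5, 5), (2, 1), (10, 5), (8, 2)]
Compute weighted completion times:
  Job (p=2,w=4): C=2, w*C=4*2=8
  Job (p=2,w=4): C=4, w*C=4*4=16
  Job (p=5,w=5): C=9, w*C=5*9=45
  Job (p=2,w=1): C=11, w*C=1*11=11
  Job (p=10,w=5): C=21, w*C=5*21=105
  Job (p=8,w=2): C=29, w*C=2*29=58
Total weighted completion time = 243

243


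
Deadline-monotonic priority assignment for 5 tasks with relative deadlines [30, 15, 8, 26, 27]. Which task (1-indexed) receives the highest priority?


Sort tasks by relative deadline (ascending):
  Task 3: deadline = 8
  Task 2: deadline = 15
  Task 4: deadline = 26
  Task 5: deadline = 27
  Task 1: deadline = 30
Priority order (highest first): [3, 2, 4, 5, 1]
Highest priority task = 3

3


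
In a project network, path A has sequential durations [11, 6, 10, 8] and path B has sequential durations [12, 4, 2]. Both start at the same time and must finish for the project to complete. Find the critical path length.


Path A total = 11 + 6 + 10 + 8 = 35
Path B total = 12 + 4 + 2 = 18
Critical path = longest path = max(35, 18) = 35

35


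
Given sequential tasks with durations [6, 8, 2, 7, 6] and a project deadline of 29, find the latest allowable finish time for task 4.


LF(activity 4) = deadline - sum of successor durations
Successors: activities 5 through 5 with durations [6]
Sum of successor durations = 6
LF = 29 - 6 = 23

23


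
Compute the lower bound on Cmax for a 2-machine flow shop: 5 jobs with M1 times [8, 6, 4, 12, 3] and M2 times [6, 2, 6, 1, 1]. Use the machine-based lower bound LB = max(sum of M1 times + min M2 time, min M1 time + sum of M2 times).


LB1 = sum(M1 times) + min(M2 times) = 33 + 1 = 34
LB2 = min(M1 times) + sum(M2 times) = 3 + 16 = 19
Lower bound = max(LB1, LB2) = max(34, 19) = 34

34


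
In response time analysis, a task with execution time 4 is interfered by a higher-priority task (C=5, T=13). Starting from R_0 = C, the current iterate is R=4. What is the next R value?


R_next = C + ceil(R_prev / T_hp) * C_hp
ceil(4 / 13) = ceil(0.3077) = 1
Interference = 1 * 5 = 5
R_next = 4 + 5 = 9

9


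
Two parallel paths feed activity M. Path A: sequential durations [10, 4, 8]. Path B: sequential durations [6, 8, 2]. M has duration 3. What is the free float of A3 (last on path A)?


ES(A3) = sum of predecessors on chain A = 14
EF(A3) = ES + duration = 14 + 8 = 22
Successor of A3 is M. ES(M) = max(sum(A), sum(B)) = max(22, 16) = 22
Free float = ES(successor) - EF(current) = 22 - 22 = 0

0


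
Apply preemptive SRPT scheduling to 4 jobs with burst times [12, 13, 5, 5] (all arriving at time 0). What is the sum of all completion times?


Since all jobs arrive at t=0, SRPT equals SPT ordering.
SPT order: [5, 5, 12, 13]
Completion times:
  Job 1: p=5, C=5
  Job 2: p=5, C=10
  Job 3: p=12, C=22
  Job 4: p=13, C=35
Total completion time = 5 + 10 + 22 + 35 = 72

72


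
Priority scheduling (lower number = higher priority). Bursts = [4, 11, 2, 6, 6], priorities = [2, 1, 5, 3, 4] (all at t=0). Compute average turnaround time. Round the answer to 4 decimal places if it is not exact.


Sort by priority (ascending = highest first):
Order: [(1, 11), (2, 4), (3, 6), (4, 6), (5, 2)]
Completion times:
  Priority 1, burst=11, C=11
  Priority 2, burst=4, C=15
  Priority 3, burst=6, C=21
  Priority 4, burst=6, C=27
  Priority 5, burst=2, C=29
Average turnaround = 103/5 = 20.6

20.6


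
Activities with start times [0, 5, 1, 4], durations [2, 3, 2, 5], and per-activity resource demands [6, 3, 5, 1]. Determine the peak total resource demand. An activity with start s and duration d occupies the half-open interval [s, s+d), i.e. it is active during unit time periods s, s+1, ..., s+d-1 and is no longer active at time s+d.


Each activity i is active on [start_i, start_i + duration_i).
Compute total resource usage per time slot:
  t=0: active resources = [6], total = 6
  t=1: active resources = [6, 5], total = 11
  t=2: active resources = [5], total = 5
  t=3: active resources = [], total = 0
  t=4: active resources = [1], total = 1
  t=5: active resources = [3, 1], total = 4
  t=6: active resources = [3, 1], total = 4
  t=7: active resources = [3, 1], total = 4
  t=8: active resources = [1], total = 1
Peak resource demand = 11

11


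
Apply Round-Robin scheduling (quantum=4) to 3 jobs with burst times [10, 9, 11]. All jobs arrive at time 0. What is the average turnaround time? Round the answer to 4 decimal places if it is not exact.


Time quantum = 4
Execution trace:
  J1 runs 4 units, time = 4
  J2 runs 4 units, time = 8
  J3 runs 4 units, time = 12
  J1 runs 4 units, time = 16
  J2 runs 4 units, time = 20
  J3 runs 4 units, time = 24
  J1 runs 2 units, time = 26
  J2 runs 1 units, time = 27
  J3 runs 3 units, time = 30
Finish times: [26, 27, 30]
Average turnaround = 83/3 = 27.6667

27.6667


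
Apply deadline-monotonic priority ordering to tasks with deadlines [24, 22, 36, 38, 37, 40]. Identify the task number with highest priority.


Sort tasks by relative deadline (ascending):
  Task 2: deadline = 22
  Task 1: deadline = 24
  Task 3: deadline = 36
  Task 5: deadline = 37
  Task 4: deadline = 38
  Task 6: deadline = 40
Priority order (highest first): [2, 1, 3, 5, 4, 6]
Highest priority task = 2

2


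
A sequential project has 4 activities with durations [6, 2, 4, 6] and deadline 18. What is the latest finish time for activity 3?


LF(activity 3) = deadline - sum of successor durations
Successors: activities 4 through 4 with durations [6]
Sum of successor durations = 6
LF = 18 - 6 = 12

12


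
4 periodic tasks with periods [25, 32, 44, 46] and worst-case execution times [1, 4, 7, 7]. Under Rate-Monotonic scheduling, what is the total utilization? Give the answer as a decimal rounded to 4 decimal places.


Compute individual utilizations (exact fractions):
  Task 1: C/T = 1/25 (approx. 0.04)
  Task 2: C/T = 4/32 = 1/8 (approx. 0.125)
  Task 3: C/T = 7/44 (approx. 0.1591)
  Task 4: C/T = 7/46 (approx. 0.1522)
Total utilization U = 1/25 + 1/8 + 7/44 + 7/46 = 24099/50600
Rounded to 4 decimal places: U = 0.4763
RM (Liu & Layland) bound for 4 tasks = 0.756828; compare with U = 24099/50600 (approx. 0.476265)
U <= bound, so schedulable by RM sufficient condition.

0.4763


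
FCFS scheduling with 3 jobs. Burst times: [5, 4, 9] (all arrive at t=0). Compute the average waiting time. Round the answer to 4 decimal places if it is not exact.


FCFS order (as given): [5, 4, 9]
Waiting times:
  Job 1: wait = 0
  Job 2: wait = 5
  Job 3: wait = 9
Sum of waiting times = 14
Average waiting time = 14/3 = 4.6667

4.6667


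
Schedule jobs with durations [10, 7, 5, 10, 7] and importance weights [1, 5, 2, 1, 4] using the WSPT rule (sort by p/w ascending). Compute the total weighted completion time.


Compute p/w ratios and sort ascending (WSPT): [(7, 5), (7, 4), (5, 2), (10, 1), (10, 1)]
Compute weighted completion times:
  Job (p=7,w=5): C=7, w*C=5*7=35
  Job (p=7,w=4): C=14, w*C=4*14=56
  Job (p=5,w=2): C=19, w*C=2*19=38
  Job (p=10,w=1): C=29, w*C=1*29=29
  Job (p=10,w=1): C=39, w*C=1*39=39
Total weighted completion time = 197

197


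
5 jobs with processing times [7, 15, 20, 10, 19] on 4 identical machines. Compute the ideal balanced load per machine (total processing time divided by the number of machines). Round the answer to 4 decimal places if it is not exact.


Total processing time = 7 + 15 + 20 + 10 + 19 = 71
Number of machines = 4
Ideal balanced load = 71 / 4 = 17.75

17.75


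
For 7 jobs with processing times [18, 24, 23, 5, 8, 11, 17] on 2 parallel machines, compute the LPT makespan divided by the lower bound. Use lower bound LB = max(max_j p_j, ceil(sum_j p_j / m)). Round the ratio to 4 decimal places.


LPT order: [24, 23, 18, 17, 11, 8, 5]
Machine loads after assignment: [52, 54]
LPT makespan = 54
Lower bound = max(max_job, ceil(total/2)) = max(24, 53) = 53
Ratio = 54 / 53 = 1.0189

1.0189


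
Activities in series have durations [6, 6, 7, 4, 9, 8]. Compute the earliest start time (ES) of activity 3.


Activity 3 starts after activities 1 through 2 complete.
Predecessor durations: [6, 6]
ES = 6 + 6 = 12

12


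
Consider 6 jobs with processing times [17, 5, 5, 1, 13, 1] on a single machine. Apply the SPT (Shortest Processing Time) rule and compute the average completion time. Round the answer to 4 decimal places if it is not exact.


Sort jobs by processing time (SPT order): [1, 1, 5, 5, 13, 17]
Compute completion times sequentially:
  Job 1: processing = 1, completes at 1
  Job 2: processing = 1, completes at 2
  Job 3: processing = 5, completes at 7
  Job 4: processing = 5, completes at 12
  Job 5: processing = 13, completes at 25
  Job 6: processing = 17, completes at 42
Sum of completion times = 89
Average completion time = 89/6 = 14.8333

14.8333


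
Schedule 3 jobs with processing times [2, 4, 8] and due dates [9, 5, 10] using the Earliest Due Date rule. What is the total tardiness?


Sort by due date (EDD order): [(4, 5), (2, 9), (8, 10)]
Compute completion times and tardiness:
  Job 1: p=4, d=5, C=4, tardiness=max(0,4-5)=0
  Job 2: p=2, d=9, C=6, tardiness=max(0,6-9)=0
  Job 3: p=8, d=10, C=14, tardiness=max(0,14-10)=4
Total tardiness = 4

4


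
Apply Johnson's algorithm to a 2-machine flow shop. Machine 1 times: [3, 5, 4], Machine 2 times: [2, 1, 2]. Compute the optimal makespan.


Apply Johnson's rule:
  Group 1 (a <= b): []
  Group 2 (a > b): [(1, 3, 2), (3, 4, 2), (2, 5, 1)]
Optimal job order: [1, 3, 2]
Schedule:
  Job 1: M1 done at 3, M2 done at 5
  Job 3: M1 done at 7, M2 done at 9
  Job 2: M1 done at 12, M2 done at 13
Makespan = 13

13


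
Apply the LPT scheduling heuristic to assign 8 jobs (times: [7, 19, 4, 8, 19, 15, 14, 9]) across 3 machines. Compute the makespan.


Sort jobs in decreasing order (LPT): [19, 19, 15, 14, 9, 8, 7, 4]
Assign each job to the least loaded machine:
  Machine 1: jobs [19, 9, 4], load = 32
  Machine 2: jobs [19, 8, 7], load = 34
  Machine 3: jobs [15, 14], load = 29
Makespan = max load = 34

34


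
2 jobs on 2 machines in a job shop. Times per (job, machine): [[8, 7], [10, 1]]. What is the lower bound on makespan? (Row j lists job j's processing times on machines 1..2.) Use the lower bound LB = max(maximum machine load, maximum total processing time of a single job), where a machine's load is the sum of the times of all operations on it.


Machine loads:
  Machine 1: 8 + 10 = 18
  Machine 2: 7 + 1 = 8
Max machine load = 18
Job totals:
  Job 1: 15
  Job 2: 11
Max job total = 15
Lower bound = max(18, 15) = 18

18


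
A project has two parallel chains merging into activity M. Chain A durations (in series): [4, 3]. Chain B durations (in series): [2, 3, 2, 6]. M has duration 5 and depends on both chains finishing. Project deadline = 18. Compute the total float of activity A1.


Forward pass: ES(A1) = sum of predecessors on chain A = 0
EF = ES + duration = 0 + 4 = 4
Backward pass: LF(M) = deadline = 18; LS(M) = 18 - 5 = 13
LF(A1) = LS(M) - sum(successors on chain A) = 13 - 3 = 10
LS = LF - duration = 10 - 4 = 6
Total float = LS - ES = 6 - 0 = 6

6


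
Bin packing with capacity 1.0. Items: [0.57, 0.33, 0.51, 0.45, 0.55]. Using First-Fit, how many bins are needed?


Place items sequentially using First-Fit:
  Item 0.57 -> new Bin 1
  Item 0.33 -> Bin 1 (now 0.9)
  Item 0.51 -> new Bin 2
  Item 0.45 -> Bin 2 (now 0.96)
  Item 0.55 -> new Bin 3
Total bins used = 3

3


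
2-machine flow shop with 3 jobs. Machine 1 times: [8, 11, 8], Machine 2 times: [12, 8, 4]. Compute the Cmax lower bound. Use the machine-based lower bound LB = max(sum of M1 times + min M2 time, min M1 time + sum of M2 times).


LB1 = sum(M1 times) + min(M2 times) = 27 + 4 = 31
LB2 = min(M1 times) + sum(M2 times) = 8 + 24 = 32
Lower bound = max(LB1, LB2) = max(31, 32) = 32

32


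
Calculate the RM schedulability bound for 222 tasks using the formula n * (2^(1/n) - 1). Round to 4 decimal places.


Compute 2^(1/222) = 1.0031271640
Subtract 1: 1.0031271640 - 1 = 0.0031271640
Multiply by n: 222 * 0.0031271640 = 0.6942304080
Round to 4 dp: 0.6942

0.6942


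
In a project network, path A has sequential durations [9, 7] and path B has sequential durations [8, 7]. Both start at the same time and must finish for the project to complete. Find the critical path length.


Path A total = 9 + 7 = 16
Path B total = 8 + 7 = 15
Critical path = longest path = max(16, 15) = 16

16


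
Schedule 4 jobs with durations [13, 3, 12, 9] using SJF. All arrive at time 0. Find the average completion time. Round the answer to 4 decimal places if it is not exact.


SJF order (ascending): [3, 9, 12, 13]
Completion times:
  Job 1: burst=3, C=3
  Job 2: burst=9, C=12
  Job 3: burst=12, C=24
  Job 4: burst=13, C=37
Average completion = 76/4 = 19.0

19.0


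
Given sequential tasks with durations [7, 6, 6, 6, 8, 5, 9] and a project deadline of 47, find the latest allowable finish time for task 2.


LF(activity 2) = deadline - sum of successor durations
Successors: activities 3 through 7 with durations [6, 6, 8, 5, 9]
Sum of successor durations = 34
LF = 47 - 34 = 13

13


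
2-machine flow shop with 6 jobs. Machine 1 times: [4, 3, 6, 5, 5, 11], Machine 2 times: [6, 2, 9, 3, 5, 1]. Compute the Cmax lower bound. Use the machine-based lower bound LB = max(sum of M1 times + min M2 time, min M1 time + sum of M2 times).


LB1 = sum(M1 times) + min(M2 times) = 34 + 1 = 35
LB2 = min(M1 times) + sum(M2 times) = 3 + 26 = 29
Lower bound = max(LB1, LB2) = max(35, 29) = 35

35


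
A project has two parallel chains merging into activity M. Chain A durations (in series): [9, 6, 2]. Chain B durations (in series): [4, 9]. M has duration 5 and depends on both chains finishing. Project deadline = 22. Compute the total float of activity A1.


Forward pass: ES(A1) = sum of predecessors on chain A = 0
EF = ES + duration = 0 + 9 = 9
Backward pass: LF(M) = deadline = 22; LS(M) = 22 - 5 = 17
LF(A1) = LS(M) - sum(successors on chain A) = 17 - 8 = 9
LS = LF - duration = 9 - 9 = 0
Total float = LS - ES = 0 - 0 = 0

0


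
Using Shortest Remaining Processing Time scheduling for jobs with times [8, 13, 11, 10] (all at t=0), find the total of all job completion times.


Since all jobs arrive at t=0, SRPT equals SPT ordering.
SPT order: [8, 10, 11, 13]
Completion times:
  Job 1: p=8, C=8
  Job 2: p=10, C=18
  Job 3: p=11, C=29
  Job 4: p=13, C=42
Total completion time = 8 + 18 + 29 + 42 = 97

97


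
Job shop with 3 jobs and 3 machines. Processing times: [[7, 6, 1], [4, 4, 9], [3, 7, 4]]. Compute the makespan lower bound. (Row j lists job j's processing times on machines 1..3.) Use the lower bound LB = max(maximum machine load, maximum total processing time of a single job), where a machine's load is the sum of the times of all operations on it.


Machine loads:
  Machine 1: 7 + 4 + 3 = 14
  Machine 2: 6 + 4 + 7 = 17
  Machine 3: 1 + 9 + 4 = 14
Max machine load = 17
Job totals:
  Job 1: 14
  Job 2: 17
  Job 3: 14
Max job total = 17
Lower bound = max(17, 17) = 17

17


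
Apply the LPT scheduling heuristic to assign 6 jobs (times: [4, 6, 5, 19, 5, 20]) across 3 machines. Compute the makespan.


Sort jobs in decreasing order (LPT): [20, 19, 6, 5, 5, 4]
Assign each job to the least loaded machine:
  Machine 1: jobs [20], load = 20
  Machine 2: jobs [19], load = 19
  Machine 3: jobs [6, 5, 5, 4], load = 20
Makespan = max load = 20

20


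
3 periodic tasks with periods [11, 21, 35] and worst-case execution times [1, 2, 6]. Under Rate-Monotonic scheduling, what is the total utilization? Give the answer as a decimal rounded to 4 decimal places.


Compute individual utilizations (exact fractions):
  Task 1: C/T = 1/11 (approx. 0.0909)
  Task 2: C/T = 2/21 (approx. 0.0952)
  Task 3: C/T = 6/35 (approx. 0.1714)
Total utilization U = 1/11 + 2/21 + 6/35 = 59/165
Rounded to 4 decimal places: U = 0.3576
RM (Liu & Layland) bound for 3 tasks = 0.779763; compare with U = 59/165 (approx. 0.357576)
U <= bound, so schedulable by RM sufficient condition.

0.3576


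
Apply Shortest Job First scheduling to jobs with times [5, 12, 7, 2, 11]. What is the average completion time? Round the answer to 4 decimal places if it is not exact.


SJF order (ascending): [2, 5, 7, 11, 12]
Completion times:
  Job 1: burst=2, C=2
  Job 2: burst=5, C=7
  Job 3: burst=7, C=14
  Job 4: burst=11, C=25
  Job 5: burst=12, C=37
Average completion = 85/5 = 17.0

17.0


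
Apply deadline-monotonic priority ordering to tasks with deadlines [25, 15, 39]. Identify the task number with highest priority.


Sort tasks by relative deadline (ascending):
  Task 2: deadline = 15
  Task 1: deadline = 25
  Task 3: deadline = 39
Priority order (highest first): [2, 1, 3]
Highest priority task = 2

2


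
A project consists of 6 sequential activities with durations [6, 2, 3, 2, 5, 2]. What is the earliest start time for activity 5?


Activity 5 starts after activities 1 through 4 complete.
Predecessor durations: [6, 2, 3, 2]
ES = 6 + 2 + 3 + 2 = 13

13


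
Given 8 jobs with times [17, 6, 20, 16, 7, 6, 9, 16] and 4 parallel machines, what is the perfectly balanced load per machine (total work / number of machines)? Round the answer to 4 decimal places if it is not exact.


Total processing time = 17 + 6 + 20 + 16 + 7 + 6 + 9 + 16 = 97
Number of machines = 4
Ideal balanced load = 97 / 4 = 24.25

24.25


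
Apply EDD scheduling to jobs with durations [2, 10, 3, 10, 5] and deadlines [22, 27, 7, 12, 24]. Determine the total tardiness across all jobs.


Sort by due date (EDD order): [(3, 7), (10, 12), (2, 22), (5, 24), (10, 27)]
Compute completion times and tardiness:
  Job 1: p=3, d=7, C=3, tardiness=max(0,3-7)=0
  Job 2: p=10, d=12, C=13, tardiness=max(0,13-12)=1
  Job 3: p=2, d=22, C=15, tardiness=max(0,15-22)=0
  Job 4: p=5, d=24, C=20, tardiness=max(0,20-24)=0
  Job 5: p=10, d=27, C=30, tardiness=max(0,30-27)=3
Total tardiness = 4

4


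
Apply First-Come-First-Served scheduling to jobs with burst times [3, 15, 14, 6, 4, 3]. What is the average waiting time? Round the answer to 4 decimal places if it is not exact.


FCFS order (as given): [3, 15, 14, 6, 4, 3]
Waiting times:
  Job 1: wait = 0
  Job 2: wait = 3
  Job 3: wait = 18
  Job 4: wait = 32
  Job 5: wait = 38
  Job 6: wait = 42
Sum of waiting times = 133
Average waiting time = 133/6 = 22.1667

22.1667


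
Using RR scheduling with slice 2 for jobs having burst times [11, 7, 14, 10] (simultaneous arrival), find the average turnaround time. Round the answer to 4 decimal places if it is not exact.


Time quantum = 2
Execution trace:
  J1 runs 2 units, time = 2
  J2 runs 2 units, time = 4
  J3 runs 2 units, time = 6
  J4 runs 2 units, time = 8
  J1 runs 2 units, time = 10
  J2 runs 2 units, time = 12
  J3 runs 2 units, time = 14
  J4 runs 2 units, time = 16
  J1 runs 2 units, time = 18
  J2 runs 2 units, time = 20
  J3 runs 2 units, time = 22
  J4 runs 2 units, time = 24
  J1 runs 2 units, time = 26
  J2 runs 1 units, time = 27
  J3 runs 2 units, time = 29
  J4 runs 2 units, time = 31
  J1 runs 2 units, time = 33
  J3 runs 2 units, time = 35
  J4 runs 2 units, time = 37
  J1 runs 1 units, time = 38
  J3 runs 2 units, time = 40
  J3 runs 2 units, time = 42
Finish times: [38, 27, 42, 37]
Average turnaround = 144/4 = 36.0

36.0


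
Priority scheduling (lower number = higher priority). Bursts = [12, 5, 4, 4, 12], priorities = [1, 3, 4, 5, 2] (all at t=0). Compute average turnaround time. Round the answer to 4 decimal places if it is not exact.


Sort by priority (ascending = highest first):
Order: [(1, 12), (2, 12), (3, 5), (4, 4), (5, 4)]
Completion times:
  Priority 1, burst=12, C=12
  Priority 2, burst=12, C=24
  Priority 3, burst=5, C=29
  Priority 4, burst=4, C=33
  Priority 5, burst=4, C=37
Average turnaround = 135/5 = 27.0

27.0


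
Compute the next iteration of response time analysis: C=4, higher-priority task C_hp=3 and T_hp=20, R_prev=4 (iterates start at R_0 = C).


R_next = C + ceil(R_prev / T_hp) * C_hp
ceil(4 / 20) = ceil(0.2) = 1
Interference = 1 * 3 = 3
R_next = 4 + 3 = 7

7


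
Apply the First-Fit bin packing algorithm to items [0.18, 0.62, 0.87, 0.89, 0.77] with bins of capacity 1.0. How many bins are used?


Place items sequentially using First-Fit:
  Item 0.18 -> new Bin 1
  Item 0.62 -> Bin 1 (now 0.8)
  Item 0.87 -> new Bin 2
  Item 0.89 -> new Bin 3
  Item 0.77 -> new Bin 4
Total bins used = 4

4


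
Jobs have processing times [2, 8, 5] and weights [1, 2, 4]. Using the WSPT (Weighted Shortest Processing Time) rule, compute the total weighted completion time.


Compute p/w ratios and sort ascending (WSPT): [(5, 4), (2, 1), (8, 2)]
Compute weighted completion times:
  Job (p=5,w=4): C=5, w*C=4*5=20
  Job (p=2,w=1): C=7, w*C=1*7=7
  Job (p=8,w=2): C=15, w*C=2*15=30
Total weighted completion time = 57

57


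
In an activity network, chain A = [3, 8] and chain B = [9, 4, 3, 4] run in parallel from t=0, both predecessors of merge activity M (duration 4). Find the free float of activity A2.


ES(A2) = sum of predecessors on chain A = 3
EF(A2) = ES + duration = 3 + 8 = 11
Successor of A2 is M. ES(M) = max(sum(A), sum(B)) = max(11, 20) = 20
Free float = ES(successor) - EF(current) = 20 - 11 = 9

9


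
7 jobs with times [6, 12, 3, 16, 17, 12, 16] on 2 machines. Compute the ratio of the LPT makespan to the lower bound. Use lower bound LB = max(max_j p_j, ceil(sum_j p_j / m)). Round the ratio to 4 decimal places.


LPT order: [17, 16, 16, 12, 12, 6, 3]
Machine loads after assignment: [41, 41]
LPT makespan = 41
Lower bound = max(max_job, ceil(total/2)) = max(17, 41) = 41
Ratio = 41 / 41 = 1.0

1.0


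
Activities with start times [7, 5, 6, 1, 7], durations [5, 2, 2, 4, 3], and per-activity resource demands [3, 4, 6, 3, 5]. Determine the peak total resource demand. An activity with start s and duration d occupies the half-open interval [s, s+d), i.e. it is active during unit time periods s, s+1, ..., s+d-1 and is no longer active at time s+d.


Each activity i is active on [start_i, start_i + duration_i).
Compute total resource usage per time slot:
  t=0: active resources = [], total = 0
  t=1: active resources = [3], total = 3
  t=2: active resources = [3], total = 3
  t=3: active resources = [3], total = 3
  t=4: active resources = [3], total = 3
  t=5: active resources = [4], total = 4
  t=6: active resources = [4, 6], total = 10
  t=7: active resources = [3, 6, 5], total = 14
  t=8: active resources = [3, 5], total = 8
  t=9: active resources = [3, 5], total = 8
  t=10: active resources = [3], total = 3
  t=11: active resources = [3], total = 3
Peak resource demand = 14

14


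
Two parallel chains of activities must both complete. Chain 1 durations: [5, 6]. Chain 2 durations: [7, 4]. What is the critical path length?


Path A total = 5 + 6 = 11
Path B total = 7 + 4 = 11
Critical path = longest path = max(11, 11) = 11

11


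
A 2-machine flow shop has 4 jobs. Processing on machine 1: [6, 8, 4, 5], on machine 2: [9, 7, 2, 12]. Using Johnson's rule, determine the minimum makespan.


Apply Johnson's rule:
  Group 1 (a <= b): [(4, 5, 12), (1, 6, 9)]
  Group 2 (a > b): [(2, 8, 7), (3, 4, 2)]
Optimal job order: [4, 1, 2, 3]
Schedule:
  Job 4: M1 done at 5, M2 done at 17
  Job 1: M1 done at 11, M2 done at 26
  Job 2: M1 done at 19, M2 done at 33
  Job 3: M1 done at 23, M2 done at 35
Makespan = 35

35


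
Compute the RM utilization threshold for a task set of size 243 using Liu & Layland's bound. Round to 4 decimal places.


Compute 2^(1/243) = 1.0028565297
Subtract 1: 1.0028565297 - 1 = 0.0028565297
Multiply by n: 243 * 0.0028565297 = 0.6941367171
Round to 4 dp: 0.6941

0.6941


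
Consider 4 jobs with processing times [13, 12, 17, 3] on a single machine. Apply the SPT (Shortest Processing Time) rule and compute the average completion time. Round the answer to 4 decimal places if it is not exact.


Sort jobs by processing time (SPT order): [3, 12, 13, 17]
Compute completion times sequentially:
  Job 1: processing = 3, completes at 3
  Job 2: processing = 12, completes at 15
  Job 3: processing = 13, completes at 28
  Job 4: processing = 17, completes at 45
Sum of completion times = 91
Average completion time = 91/4 = 22.75

22.75


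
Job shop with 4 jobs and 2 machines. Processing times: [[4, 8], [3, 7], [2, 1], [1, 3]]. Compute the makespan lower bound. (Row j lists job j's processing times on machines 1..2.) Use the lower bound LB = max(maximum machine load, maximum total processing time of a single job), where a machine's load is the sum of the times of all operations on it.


Machine loads:
  Machine 1: 4 + 3 + 2 + 1 = 10
  Machine 2: 8 + 7 + 1 + 3 = 19
Max machine load = 19
Job totals:
  Job 1: 12
  Job 2: 10
  Job 3: 3
  Job 4: 4
Max job total = 12
Lower bound = max(19, 12) = 19

19


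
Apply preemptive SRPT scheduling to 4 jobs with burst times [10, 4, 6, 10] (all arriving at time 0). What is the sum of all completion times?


Since all jobs arrive at t=0, SRPT equals SPT ordering.
SPT order: [4, 6, 10, 10]
Completion times:
  Job 1: p=4, C=4
  Job 2: p=6, C=10
  Job 3: p=10, C=20
  Job 4: p=10, C=30
Total completion time = 4 + 10 + 20 + 30 = 64

64


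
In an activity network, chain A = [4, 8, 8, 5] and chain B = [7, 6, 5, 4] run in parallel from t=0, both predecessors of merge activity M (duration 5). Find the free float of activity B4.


ES(B4) = sum of predecessors on chain B = 18
EF(B4) = ES + duration = 18 + 4 = 22
Successor of B4 is M. ES(M) = max(sum(A), sum(B)) = max(25, 22) = 25
Free float = ES(successor) - EF(current) = 25 - 22 = 3

3


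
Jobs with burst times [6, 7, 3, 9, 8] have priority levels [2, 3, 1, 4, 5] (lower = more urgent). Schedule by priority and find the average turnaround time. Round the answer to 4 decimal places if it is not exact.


Sort by priority (ascending = highest first):
Order: [(1, 3), (2, 6), (3, 7), (4, 9), (5, 8)]
Completion times:
  Priority 1, burst=3, C=3
  Priority 2, burst=6, C=9
  Priority 3, burst=7, C=16
  Priority 4, burst=9, C=25
  Priority 5, burst=8, C=33
Average turnaround = 86/5 = 17.2

17.2


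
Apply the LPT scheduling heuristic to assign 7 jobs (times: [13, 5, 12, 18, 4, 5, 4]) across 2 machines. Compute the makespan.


Sort jobs in decreasing order (LPT): [18, 13, 12, 5, 5, 4, 4]
Assign each job to the least loaded machine:
  Machine 1: jobs [18, 5, 5, 4], load = 32
  Machine 2: jobs [13, 12, 4], load = 29
Makespan = max load = 32

32


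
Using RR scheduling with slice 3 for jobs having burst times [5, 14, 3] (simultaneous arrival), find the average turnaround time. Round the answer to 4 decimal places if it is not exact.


Time quantum = 3
Execution trace:
  J1 runs 3 units, time = 3
  J2 runs 3 units, time = 6
  J3 runs 3 units, time = 9
  J1 runs 2 units, time = 11
  J2 runs 3 units, time = 14
  J2 runs 3 units, time = 17
  J2 runs 3 units, time = 20
  J2 runs 2 units, time = 22
Finish times: [11, 22, 9]
Average turnaround = 42/3 = 14.0

14.0


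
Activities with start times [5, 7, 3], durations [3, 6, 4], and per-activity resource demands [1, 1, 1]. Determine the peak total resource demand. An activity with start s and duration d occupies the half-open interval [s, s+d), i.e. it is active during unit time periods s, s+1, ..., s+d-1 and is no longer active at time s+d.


Each activity i is active on [start_i, start_i + duration_i).
Compute total resource usage per time slot:
  t=0: active resources = [], total = 0
  t=1: active resources = [], total = 0
  t=2: active resources = [], total = 0
  t=3: active resources = [1], total = 1
  t=4: active resources = [1], total = 1
  t=5: active resources = [1, 1], total = 2
  t=6: active resources = [1, 1], total = 2
  t=7: active resources = [1, 1], total = 2
  t=8: active resources = [1], total = 1
  t=9: active resources = [1], total = 1
  t=10: active resources = [1], total = 1
  t=11: active resources = [1], total = 1
  t=12: active resources = [1], total = 1
Peak resource demand = 2

2


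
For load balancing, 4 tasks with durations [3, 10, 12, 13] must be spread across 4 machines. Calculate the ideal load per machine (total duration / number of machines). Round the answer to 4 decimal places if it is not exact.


Total processing time = 3 + 10 + 12 + 13 = 38
Number of machines = 4
Ideal balanced load = 38 / 4 = 9.5

9.5


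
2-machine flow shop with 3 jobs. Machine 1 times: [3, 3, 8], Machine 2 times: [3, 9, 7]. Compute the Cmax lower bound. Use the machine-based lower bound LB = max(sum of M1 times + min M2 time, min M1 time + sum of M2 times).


LB1 = sum(M1 times) + min(M2 times) = 14 + 3 = 17
LB2 = min(M1 times) + sum(M2 times) = 3 + 19 = 22
Lower bound = max(LB1, LB2) = max(17, 22) = 22

22


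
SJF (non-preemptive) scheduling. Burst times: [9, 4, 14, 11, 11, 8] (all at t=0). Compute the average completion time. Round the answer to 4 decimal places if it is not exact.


SJF order (ascending): [4, 8, 9, 11, 11, 14]
Completion times:
  Job 1: burst=4, C=4
  Job 2: burst=8, C=12
  Job 3: burst=9, C=21
  Job 4: burst=11, C=32
  Job 5: burst=11, C=43
  Job 6: burst=14, C=57
Average completion = 169/6 = 28.1667

28.1667


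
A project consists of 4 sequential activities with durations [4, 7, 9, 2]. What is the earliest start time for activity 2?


Activity 2 starts after activities 1 through 1 complete.
Predecessor durations: [4]
ES = 4 = 4

4


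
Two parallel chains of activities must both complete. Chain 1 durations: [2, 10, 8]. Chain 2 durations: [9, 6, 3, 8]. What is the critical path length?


Path A total = 2 + 10 + 8 = 20
Path B total = 9 + 6 + 3 + 8 = 26
Critical path = longest path = max(20, 26) = 26

26


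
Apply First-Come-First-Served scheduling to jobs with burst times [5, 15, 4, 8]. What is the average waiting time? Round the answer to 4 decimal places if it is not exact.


FCFS order (as given): [5, 15, 4, 8]
Waiting times:
  Job 1: wait = 0
  Job 2: wait = 5
  Job 3: wait = 20
  Job 4: wait = 24
Sum of waiting times = 49
Average waiting time = 49/4 = 12.25

12.25


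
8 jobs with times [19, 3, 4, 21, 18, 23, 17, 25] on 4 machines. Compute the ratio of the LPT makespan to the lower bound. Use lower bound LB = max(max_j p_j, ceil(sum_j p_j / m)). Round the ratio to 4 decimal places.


LPT order: [25, 23, 21, 19, 18, 17, 4, 3]
Machine loads after assignment: [28, 27, 38, 37]
LPT makespan = 38
Lower bound = max(max_job, ceil(total/4)) = max(25, 33) = 33
Ratio = 38 / 33 = 1.1515

1.1515


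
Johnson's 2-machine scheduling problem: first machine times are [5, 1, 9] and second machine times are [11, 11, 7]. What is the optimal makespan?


Apply Johnson's rule:
  Group 1 (a <= b): [(2, 1, 11), (1, 5, 11)]
  Group 2 (a > b): [(3, 9, 7)]
Optimal job order: [2, 1, 3]
Schedule:
  Job 2: M1 done at 1, M2 done at 12
  Job 1: M1 done at 6, M2 done at 23
  Job 3: M1 done at 15, M2 done at 30
Makespan = 30

30


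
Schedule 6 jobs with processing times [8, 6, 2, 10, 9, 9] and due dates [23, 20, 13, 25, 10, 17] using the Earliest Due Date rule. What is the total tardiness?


Sort by due date (EDD order): [(9, 10), (2, 13), (9, 17), (6, 20), (8, 23), (10, 25)]
Compute completion times and tardiness:
  Job 1: p=9, d=10, C=9, tardiness=max(0,9-10)=0
  Job 2: p=2, d=13, C=11, tardiness=max(0,11-13)=0
  Job 3: p=9, d=17, C=20, tardiness=max(0,20-17)=3
  Job 4: p=6, d=20, C=26, tardiness=max(0,26-20)=6
  Job 5: p=8, d=23, C=34, tardiness=max(0,34-23)=11
  Job 6: p=10, d=25, C=44, tardiness=max(0,44-25)=19
Total tardiness = 39

39
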